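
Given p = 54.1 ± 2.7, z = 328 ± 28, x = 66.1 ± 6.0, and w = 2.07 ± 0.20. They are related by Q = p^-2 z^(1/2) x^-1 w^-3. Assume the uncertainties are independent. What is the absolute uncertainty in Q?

Relative error in a monomial: (δQ/Q)² = Σ (nᵢ · δxᵢ/xᵢ)².
  (-2·δp/p)² = (-2×0.0499)² = 0.00996;  (½·δz/z)² = (0.5×0.0854)² = 0.00182;  (-1·δx/x)² = (-1×0.0908)² = 0.00824;  (-3·δw/w)² = (-3×0.0966)² = 0.0840
δQ/Q = √(0.104) = 0.323
Q = 1.06e-05, so δQ = 0.323 × 1.06e-05 = 3.4e-06.

3.4e-06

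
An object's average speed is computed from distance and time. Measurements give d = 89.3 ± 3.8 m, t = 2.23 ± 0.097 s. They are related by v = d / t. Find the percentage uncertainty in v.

6.09%

Relative error in a monomial: (δv/v)² = Σ (nᵢ · δxᵢ/xᵢ)².
  (1·δd/d)² = (1×0.0426)² = 0.00181;  (-1·δt/t)² = (-1×0.0435)² = 0.00189
δv/v = √(0.00370) = 0.0609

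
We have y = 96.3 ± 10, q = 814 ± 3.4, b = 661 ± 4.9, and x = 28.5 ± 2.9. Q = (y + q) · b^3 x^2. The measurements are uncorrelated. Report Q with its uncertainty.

Let u = y + q = 910. δu = √(δy² + δq²) = √(100 + 11.6) = 10.6, so δu/u = 0.0116.
Q is then a monomial in u, b, x:
δQ/Q = √((δu/u)² + (3·δb/b)² + (2·δx/x)²) = √(0.000135 + 0.000495 + 0.0414) = 0.205
Q = 2.14e+14, so δQ = 0.205 × 2.14e+14 = 4.38e+13.

(2.14 ± 0.438) × 10^14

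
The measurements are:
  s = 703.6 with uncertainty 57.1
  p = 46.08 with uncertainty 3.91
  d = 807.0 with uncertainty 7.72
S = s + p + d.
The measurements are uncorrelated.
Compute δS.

For a sum/difference, combine absolute errors in quadrature:
  (δs)² = 3260;  (δp)² = 15.3;  (δd)² = 59.6
δS = √(3340) = 57.8

57.8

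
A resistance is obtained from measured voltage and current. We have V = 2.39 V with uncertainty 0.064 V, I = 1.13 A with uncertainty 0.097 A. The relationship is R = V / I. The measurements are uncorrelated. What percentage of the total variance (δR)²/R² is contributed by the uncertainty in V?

8.87%

(δR/R)² = (1·δV/V)² + (-1·δI/I)²
  V term: (1×0.0268)² = 0.000717
  I term: (-1×0.0858)² = 0.00737
Total = 0.00809. Share from V = 0.000717/0.00809 = 0.0887.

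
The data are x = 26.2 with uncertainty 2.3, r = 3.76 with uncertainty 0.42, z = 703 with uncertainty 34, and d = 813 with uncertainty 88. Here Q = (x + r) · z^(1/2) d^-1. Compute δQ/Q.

0.136

Let u = x + r = 30.0. δu = √(δx² + δr²) = √(5.29 + 0.176) = 2.34, so δu/u = 0.0780.
Q is then a monomial in u, z, d:
δQ/Q = √((δu/u)² + (½·δz/z)² + (-1·δd/d)²) = √(0.00609 + 0.000585 + 0.0117) = 0.136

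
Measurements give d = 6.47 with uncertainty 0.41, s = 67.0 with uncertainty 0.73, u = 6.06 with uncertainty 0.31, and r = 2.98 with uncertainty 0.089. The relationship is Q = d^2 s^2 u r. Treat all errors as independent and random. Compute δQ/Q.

0.142

Each factor contributes (exponent × relative error)² to (δQ/Q)²:
  (2·δd/d)² = (2×0.0634)² = 0.0161;  (2·δs/s)² = (2×0.0109)² = 0.000475;  (1·δu/u)² = (1×0.0512)² = 0.00262;  (1·δr/r)² = (1×0.0299)² = 0.000892
δQ/Q = √(0.0200) = 0.142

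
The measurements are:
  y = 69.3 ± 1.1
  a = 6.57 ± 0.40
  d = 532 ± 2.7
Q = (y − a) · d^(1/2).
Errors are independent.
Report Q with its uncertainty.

1450 ± 27.2

Let u = y − a = 62.7. δu = √(δy² + δa²) = √(1.21 + 0.160) = 1.17, so δu/u = 0.0187.
Q is then a monomial in u, d:
δQ/Q = √((δu/u)² + (½·δd/d)²) = √(0.000348 + 6.44e-06) = 0.0188
Q = 1450, so δQ = 0.0188 × 1450 = 27.2.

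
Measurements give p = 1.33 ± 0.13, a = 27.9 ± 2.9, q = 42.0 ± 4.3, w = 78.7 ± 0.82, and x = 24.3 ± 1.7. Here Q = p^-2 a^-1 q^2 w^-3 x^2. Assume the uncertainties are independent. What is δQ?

Products/powers → add relative errors in quadrature, weighted by exponent:
  (-2·δp/p)² = (-2×0.0977)² = 0.0382;  (-1·δa/a)² = (-1×0.104)² = 0.0108;  (2·δq/q)² = (2×0.102)² = 0.0419;  (-3·δw/w)² = (-3×0.0104)² = 0.000977;  (2·δx/x)² = (2×0.0700)² = 0.0196
δQ/Q = √(0.112) = 0.334
Q = 0.0433, so δQ = 0.334 × 0.0433 = 0.0145.

0.0145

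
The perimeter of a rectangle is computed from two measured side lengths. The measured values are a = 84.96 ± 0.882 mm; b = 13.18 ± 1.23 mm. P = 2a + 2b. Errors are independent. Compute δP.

3.03 mm

Each term contributes (cᵢ δxᵢ)² to (δP)²:
  (2·δa)² = 3.11;  (2·δb)² = 6.05
δP = √(9.16) = 3.03 mm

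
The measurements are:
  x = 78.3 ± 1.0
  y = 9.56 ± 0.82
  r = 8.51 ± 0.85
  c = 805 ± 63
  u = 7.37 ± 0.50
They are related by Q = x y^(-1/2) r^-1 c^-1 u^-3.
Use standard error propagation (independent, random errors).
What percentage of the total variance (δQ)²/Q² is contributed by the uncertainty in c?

10.3%

(δQ/Q)² = (1·δx/x)² + (−½·δy/y)² + (-1·δr/r)² + (-1·δc/c)² + (-3·δu/u)²
  x term: (1×0.0128)² = 0.000163
  y term: (-0.5×0.0858)² = 0.00184
  r term: (-1×0.0999)² = 0.00998
  c term: (-1×0.0783)² = 0.00612
  u term: (-3×0.0678)² = 0.0414
Total = 0.0595. Share from c = 0.00612/0.0595 = 0.103.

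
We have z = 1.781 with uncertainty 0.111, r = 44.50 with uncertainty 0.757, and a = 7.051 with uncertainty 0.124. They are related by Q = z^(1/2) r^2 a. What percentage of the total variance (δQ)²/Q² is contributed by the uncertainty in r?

47.5%

(δQ/Q)² = (½·δz/z)² + (2·δr/r)² + (1·δa/a)²
  z term: (0.5×0.0623)² = 0.000971
  r term: (2×0.0170)² = 0.00116
  a term: (1×0.0176)² = 0.000309
Total = 0.00244. Share from r = 0.00116/0.00244 = 0.475.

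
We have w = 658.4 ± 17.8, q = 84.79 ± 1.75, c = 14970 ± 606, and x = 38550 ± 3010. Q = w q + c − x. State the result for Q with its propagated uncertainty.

32250 ± 3610

Let p = w·q = 55830. δp/p = √((1·δw/w)² + (1·δq/q)²) = √(0.000731 + 0.000426) = 0.0340, so δp = 1900.
Q = p + c − x: δQ = √(δp² + δc² + δx²) = √(3.61e+06 + 3.67e+05 + 9.06e+06) = 3610
Q = 32250.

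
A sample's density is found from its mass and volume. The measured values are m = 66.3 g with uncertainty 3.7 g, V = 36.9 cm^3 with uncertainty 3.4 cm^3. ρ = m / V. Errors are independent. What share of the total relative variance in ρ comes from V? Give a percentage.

73.2%

(δρ/ρ)² = (1·δm/m)² + (-1·δV/V)²
  m term: (1×0.0558)² = 0.00311
  V term: (-1×0.0921)² = 0.00849
Total = 0.0116. Share from V = 0.00849/0.0116 = 0.732.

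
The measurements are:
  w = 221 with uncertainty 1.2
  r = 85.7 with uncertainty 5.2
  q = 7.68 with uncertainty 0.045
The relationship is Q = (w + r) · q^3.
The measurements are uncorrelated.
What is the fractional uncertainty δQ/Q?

Let u = w + r = 307. δu = √(δw² + δr²) = √(1.44 + 27.0) = 5.34, so δu/u = 0.0174.
Q is then a monomial in u, q:
δQ/Q = √((δu/u)² + (3·δq/q)²) = √(0.000303 + 0.000309) = 0.0247

0.0247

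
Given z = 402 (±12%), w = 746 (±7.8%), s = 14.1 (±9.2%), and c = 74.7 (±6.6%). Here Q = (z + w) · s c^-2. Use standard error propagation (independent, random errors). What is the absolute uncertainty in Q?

Let u = z + w = 1150. δu = √(δz² + δw²) = √(2330 + 3390) = 75.6, so δu/u = 0.0658.
Q is then a monomial in u, s, c:
δQ/Q = √((δu/u)² + (1·δs/s)² + (-2·δc/c)²) = √(0.00433 + 0.00846 + 0.0174) = 0.174
Q = 2.90, so δQ = 0.174 × 2.90 = 0.504.

0.504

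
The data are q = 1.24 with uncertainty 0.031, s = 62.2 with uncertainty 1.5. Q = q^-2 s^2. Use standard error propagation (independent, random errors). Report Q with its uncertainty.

2520 ± 175

Products/powers → add relative errors in quadrature, weighted by exponent:
  (-2·δq/q)² = (-2×0.0250)² = 0.00250;  (2·δs/s)² = (2×0.0241)² = 0.00233
δQ/Q = √(0.00483) = 0.0695
Q = 2520, so δQ = 0.0695 × 2520 = 175.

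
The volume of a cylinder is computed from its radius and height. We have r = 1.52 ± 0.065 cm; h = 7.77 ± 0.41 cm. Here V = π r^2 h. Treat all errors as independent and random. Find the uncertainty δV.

5.67 cm^3

Since V is a product/quotient, work with relative uncertainties:
  (2·δr/r)² = (2×0.0428)² = 0.00731;  (1·δh/h)² = (1×0.0528)² = 0.00278
δV/V = √(0.0101) = 0.100
V = 56.4 cm^3, so δV = 0.100 × 56.4 = 5.67 cm^3.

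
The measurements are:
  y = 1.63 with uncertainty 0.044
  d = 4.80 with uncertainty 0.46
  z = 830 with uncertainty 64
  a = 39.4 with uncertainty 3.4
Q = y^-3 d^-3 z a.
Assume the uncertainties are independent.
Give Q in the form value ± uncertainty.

68.3 ± 21.9

Products/powers → add relative errors in quadrature, weighted by exponent:
  (-3·δy/y)² = (-3×0.0270)² = 0.00656;  (-3·δd/d)² = (-3×0.0958)² = 0.0827;  (1·δz/z)² = (1×0.0771)² = 0.00595;  (1·δa/a)² = (1×0.0863)² = 0.00745
δQ/Q = √(0.103) = 0.320
Q = 68.3, so δQ = 0.320 × 68.3 = 21.9.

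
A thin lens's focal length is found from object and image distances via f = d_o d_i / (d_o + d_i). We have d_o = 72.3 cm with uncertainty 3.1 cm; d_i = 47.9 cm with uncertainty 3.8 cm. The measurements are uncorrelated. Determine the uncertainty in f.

∂f/∂d_o = (d_i/(d_o+d_i))² = 0.159;  ∂f/∂d_i = (d_o/(d_o+d_i))² = 0.362
δf = √((∂f/∂d_o · δd_o)² + (∂f/∂d_i · δd_i)²) = √(0.242 + 1.89) = 1.46 cm

1.46 cm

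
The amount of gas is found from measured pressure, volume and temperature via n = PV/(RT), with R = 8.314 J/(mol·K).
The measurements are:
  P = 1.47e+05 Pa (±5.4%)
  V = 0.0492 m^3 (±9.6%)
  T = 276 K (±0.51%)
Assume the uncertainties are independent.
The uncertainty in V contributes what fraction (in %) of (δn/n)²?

75.8%

(δn/n)² = (1·δP/P)² + (1·δV/V)² + (-1·δT/T)²
  P term: (1×0.0540)² = 0.00292
  V term: (1×0.0960)² = 0.00922
  T term: (-1×0.00510)² = 2.6e-05
Total = 0.0122. Share from V = 0.00922/0.0122 = 0.758.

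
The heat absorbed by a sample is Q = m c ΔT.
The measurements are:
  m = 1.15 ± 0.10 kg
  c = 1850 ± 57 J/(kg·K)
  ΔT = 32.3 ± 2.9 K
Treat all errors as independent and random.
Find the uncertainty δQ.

8850 J

For a monomial Q ∝ m, c, ΔT, fractional errors add in quadrature:
  (1·δm/m)² = (1×0.0870)² = 0.00756;  (1·δc/c)² = (1×0.0308)² = 0.000949;  (1·δΔT/ΔT)² = (1×0.0898)² = 0.00806
δQ/Q = √(0.0166) = 0.129
Q = 68700 J, so δQ = 0.129 × 68700 = 8850 J.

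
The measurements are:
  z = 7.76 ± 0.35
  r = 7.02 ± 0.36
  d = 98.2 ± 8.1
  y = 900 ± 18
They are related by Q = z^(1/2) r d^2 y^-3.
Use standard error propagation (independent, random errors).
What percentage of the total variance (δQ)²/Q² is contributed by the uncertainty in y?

10.6%

(δQ/Q)² = (½·δz/z)² + (1·δr/r)² + (2·δd/d)² + (-3·δy/y)²
  z term: (0.5×0.0451)² = 0.000509
  r term: (1×0.0513)² = 0.00263
  d term: (2×0.0825)² = 0.0272
  y term: (-3×0.0200)² = 0.00360
Total = 0.0340. Share from y = 0.00360/0.0340 = 0.106.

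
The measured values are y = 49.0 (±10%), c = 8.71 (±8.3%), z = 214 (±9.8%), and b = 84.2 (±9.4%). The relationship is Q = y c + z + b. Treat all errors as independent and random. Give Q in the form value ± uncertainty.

725 ± 59.8

Let p = y·c = 427. δp/p = √((1·δy/y)² + (1·δc/c)²) = √(0.0100 + 0.00689) = 0.130, so δp = 55.5.
Q = p + z + b: δQ = √(δp² + δz² + δb²) = √(3080 + 440 + 62.6) = 59.8
Q = 725.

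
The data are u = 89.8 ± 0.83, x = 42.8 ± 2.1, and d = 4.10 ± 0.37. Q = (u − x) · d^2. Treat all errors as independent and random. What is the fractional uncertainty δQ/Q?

Let w = u − x = 47.0. δw = √(δu² + δx²) = √(0.689 + 4.41) = 2.26, so δw/w = 0.0480.
Q is then a monomial in w, d:
δQ/Q = √((δw/w)² + (2·δd/d)²) = √(0.00231 + 0.0326) = 0.187

0.187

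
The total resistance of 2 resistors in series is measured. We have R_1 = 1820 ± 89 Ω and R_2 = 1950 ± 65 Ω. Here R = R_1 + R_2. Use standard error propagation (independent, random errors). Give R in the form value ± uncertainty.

3770 ± 110 Ω

Absolute uncertainties add in quadrature for a linear combination:
  (δR_1)² = 7920;  (δR_2)² = 4220
δR = √(12100) = 110 Ω
R = 3770 Ω.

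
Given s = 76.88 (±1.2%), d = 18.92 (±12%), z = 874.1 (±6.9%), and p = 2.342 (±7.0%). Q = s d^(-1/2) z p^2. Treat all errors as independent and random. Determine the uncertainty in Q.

Each factor contributes (exponent × relative error)² to (δQ/Q)²:
  (1·δs/s)² = (1×0.0120)² = 0.000144;  (−½·δd/d)² = (-0.5×0.120)² = 0.00360;  (1·δz/z)² = (1×0.0690)² = 0.00476;  (2·δp/p)² = (2×0.0700)² = 0.0196
δQ/Q = √(0.0281) = 0.168
Q = 84740, so δQ = 0.168 × 84740 = 14200.

14200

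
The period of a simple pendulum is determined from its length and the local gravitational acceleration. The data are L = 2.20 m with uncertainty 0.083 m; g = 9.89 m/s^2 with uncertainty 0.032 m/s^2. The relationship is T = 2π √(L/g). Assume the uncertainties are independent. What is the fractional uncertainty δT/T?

Each factor contributes (exponent × relative error)² to (δT/T)²:
  (½·δL/L)² = (0.5×0.0377)² = 0.000356;  (−½·δg/g)² = (-0.5×0.00324)² = 2.62e-06
δT/T = √(0.000358) = 0.0189

0.0189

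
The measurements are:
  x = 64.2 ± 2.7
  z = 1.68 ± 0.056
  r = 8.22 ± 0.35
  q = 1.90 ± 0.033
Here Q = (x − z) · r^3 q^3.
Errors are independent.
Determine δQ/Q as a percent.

14.5%

Let u = x − z = 62.5. δu = √(δx² + δz²) = √(7.29 + 0.00314) = 2.70, so δu/u = 0.0432.
Q is then a monomial in u, r, q:
δQ/Q = √((δu/u)² + (3·δr/r)² + (3·δq/q)²) = √(0.00187 + 0.0163 + 0.00271) = 0.145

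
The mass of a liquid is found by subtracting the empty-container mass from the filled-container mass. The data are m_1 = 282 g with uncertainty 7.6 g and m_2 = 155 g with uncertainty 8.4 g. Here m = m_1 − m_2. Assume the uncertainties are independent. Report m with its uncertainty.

Absolute uncertainties add in quadrature for a linear combination:
  (δm_1)² = 57.8;  (δm_2)² = 70.6
δm = √(128) = 11.3 g
m = 127 g.

127 ± 11.3 g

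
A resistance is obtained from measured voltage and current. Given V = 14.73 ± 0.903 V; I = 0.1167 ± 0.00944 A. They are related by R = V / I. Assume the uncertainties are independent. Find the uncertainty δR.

12.8 Ω

Since R is a product/quotient, work with relative uncertainties:
  (1·δV/V)² = (1×0.0613)² = 0.00376;  (-1·δI/I)² = (-1×0.0809)² = 0.00654
δR/R = √(0.0103) = 0.101
R = 126.2 Ω, so δR = 0.101 × 126.2 = 12.8 Ω.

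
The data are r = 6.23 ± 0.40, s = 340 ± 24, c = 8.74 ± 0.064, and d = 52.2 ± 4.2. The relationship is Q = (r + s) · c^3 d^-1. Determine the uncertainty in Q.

Let u = r + s = 346. δu = √(δr² + δs²) = √(0.160 + 576) = 24.0, so δu/u = 0.0693.
Q is then a monomial in u, c, d:
δQ/Q = √((δu/u)² + (3·δc/c)² + (-1·δd/d)²) = √(0.00481 + 0.000483 + 0.00647) = 0.108
Q = 4430, so δQ = 0.108 × 4430 = 480.

480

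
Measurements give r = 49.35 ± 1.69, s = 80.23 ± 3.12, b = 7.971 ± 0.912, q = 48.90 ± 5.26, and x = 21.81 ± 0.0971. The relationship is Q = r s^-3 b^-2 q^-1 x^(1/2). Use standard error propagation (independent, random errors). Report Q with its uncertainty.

(1.436 ± 0.403) × 10^-7

Products/powers → add relative errors in quadrature, weighted by exponent:
  (1·δr/r)² = (1×0.0342)² = 0.00117;  (-3·δs/s)² = (-3×0.0389)² = 0.0136;  (-2·δb/b)² = (-2×0.114)² = 0.0524;  (-1·δq/q)² = (-1×0.108)² = 0.0116;  (½·δx/x)² = (0.5×0.00445)² = 4.96e-06
δQ/Q = √(0.0787) = 0.281
Q = 1.436e-07, so δQ = 0.281 × 1.436e-07 = 4.03e-08.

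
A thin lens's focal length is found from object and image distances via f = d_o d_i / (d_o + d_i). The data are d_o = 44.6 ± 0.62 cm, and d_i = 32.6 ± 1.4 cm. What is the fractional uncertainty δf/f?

∂f/∂d_o = (d_i/(d_o+d_i))² = 0.178;  ∂f/∂d_i = (d_o/(d_o+d_i))² = 0.334
δf = √((∂f/∂d_o · δd_o)² + (∂f/∂d_i · δd_i)²) = √(0.0122 + 0.218) = 0.480 cm
f = 18.8 cm, so δf/f = 0.480/18.8 = 0.0255.

0.0255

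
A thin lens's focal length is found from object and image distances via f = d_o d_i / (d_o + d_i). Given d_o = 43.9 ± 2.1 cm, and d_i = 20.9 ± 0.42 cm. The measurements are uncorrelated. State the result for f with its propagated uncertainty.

14.2 ± 0.291 cm

∂f/∂d_o = (d_i/(d_o+d_i))² = 0.104;  ∂f/∂d_i = (d_o/(d_o+d_i))² = 0.459
δf = √((∂f/∂d_o · δd_o)² + (∂f/∂d_i · δd_i)²) = √(0.0477 + 0.0372) = 0.291 cm
f = 14.2 cm.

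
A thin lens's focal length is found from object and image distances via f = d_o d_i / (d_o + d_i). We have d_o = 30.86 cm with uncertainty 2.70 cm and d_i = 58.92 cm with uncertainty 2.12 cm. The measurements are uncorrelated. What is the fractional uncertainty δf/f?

∂f/∂d_o = (d_i/(d_o+d_i))² = 0.431;  ∂f/∂d_i = (d_o/(d_o+d_i))² = 0.118
δf = √((∂f/∂d_o · δd_o)² + (∂f/∂d_i · δd_i)²) = √(1.35 + 0.0627) = 1.19 cm
f = 20.25 cm, so δf/f = 1.19/20.25 = 0.0587.

0.0587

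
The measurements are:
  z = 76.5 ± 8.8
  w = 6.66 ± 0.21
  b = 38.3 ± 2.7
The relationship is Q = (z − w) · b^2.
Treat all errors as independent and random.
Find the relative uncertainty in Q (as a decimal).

Let u = z − w = 69.8. δu = √(δz² + δw²) = √(77.4 + 0.0441) = 8.80, so δu/u = 0.126.
Q is then a monomial in u, b:
δQ/Q = √((δu/u)² + (2·δb/b)²) = √(0.0159 + 0.0199) = 0.189

0.189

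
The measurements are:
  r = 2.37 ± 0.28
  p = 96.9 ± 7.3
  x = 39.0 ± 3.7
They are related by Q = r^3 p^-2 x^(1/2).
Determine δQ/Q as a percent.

38.8%

Each factor contributes (exponent × relative error)² to (δQ/Q)²:
  (3·δr/r)² = (3×0.118)² = 0.126;  (-2·δp/p)² = (-2×0.0753)² = 0.0227;  (½·δx/x)² = (0.5×0.0949)² = 0.00225
δQ/Q = √(0.151) = 0.388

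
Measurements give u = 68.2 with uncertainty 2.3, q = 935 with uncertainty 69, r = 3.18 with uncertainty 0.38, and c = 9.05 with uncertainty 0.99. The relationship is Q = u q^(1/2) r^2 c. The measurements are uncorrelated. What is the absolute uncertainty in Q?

51100

Q is a product of powers, so relative uncertainties combine in quadrature:
  (1·δu/u)² = (1×0.0337)² = 0.00114;  (½·δq/q)² = (0.5×0.0738)² = 0.00136;  (2·δr/r)² = (2×0.119)² = 0.0571;  (1·δc/c)² = (1×0.109)² = 0.0120
δQ/Q = √(0.0716) = 0.268
Q = 1.91e+05, so δQ = 0.268 × 1.91e+05 = 51100.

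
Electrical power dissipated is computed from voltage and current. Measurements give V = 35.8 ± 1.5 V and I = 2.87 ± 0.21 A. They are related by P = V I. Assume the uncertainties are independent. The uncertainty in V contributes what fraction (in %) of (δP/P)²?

(δP/P)² = (1·δV/V)² + (1·δI/I)²
  V term: (1×0.0419)² = 0.00176
  I term: (1×0.0732)² = 0.00535
Total = 0.00711. Share from V = 0.00176/0.00711 = 0.247.

24.7%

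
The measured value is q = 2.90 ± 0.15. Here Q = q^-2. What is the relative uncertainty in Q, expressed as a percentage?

Relative error in a monomial: (δQ/Q)² = Σ (nᵢ · δxᵢ/xᵢ)².
  (-2·δq/q)² = (-2×0.0517)² = 0.0107
δQ/Q = √(0.0107) = 0.103

10.3%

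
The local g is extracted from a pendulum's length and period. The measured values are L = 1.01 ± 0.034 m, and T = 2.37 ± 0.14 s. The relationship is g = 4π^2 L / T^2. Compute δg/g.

Relative error in a monomial: (δg/g)² = Σ (nᵢ · δxᵢ/xᵢ)².
  (1·δL/L)² = (1×0.0337)² = 0.00113;  (-2·δT/T)² = (-2×0.0591)² = 0.0140
δg/g = √(0.0151) = 0.123

0.123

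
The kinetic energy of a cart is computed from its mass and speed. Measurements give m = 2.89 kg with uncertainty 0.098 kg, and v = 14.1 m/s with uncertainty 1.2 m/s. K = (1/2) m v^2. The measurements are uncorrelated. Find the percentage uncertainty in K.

17.4%

K is a product of powers, so relative uncertainties combine in quadrature:
  (1·δm/m)² = (1×0.0339)² = 0.00115;  (2·δv/v)² = (2×0.0851)² = 0.0290
δK/K = √(0.0301) = 0.174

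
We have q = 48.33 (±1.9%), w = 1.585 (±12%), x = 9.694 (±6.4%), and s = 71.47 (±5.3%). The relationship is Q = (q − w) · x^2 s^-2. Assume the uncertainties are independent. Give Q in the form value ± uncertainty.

Let u = q − w = 46.74. δu = √(δq² + δw²) = √(0.843 + 0.0362) = 0.938, so δu/u = 0.0201.
Q is then a monomial in u, x, s:
δQ/Q = √((δu/u)² + (2·δx/x)² + (-2·δs/s)²) = √(0.000402 + 0.0164 + 0.0112) = 0.167
Q = 0.8600, so δQ = 0.167 × 0.8600 = 0.144.

0.8600 ± 0.144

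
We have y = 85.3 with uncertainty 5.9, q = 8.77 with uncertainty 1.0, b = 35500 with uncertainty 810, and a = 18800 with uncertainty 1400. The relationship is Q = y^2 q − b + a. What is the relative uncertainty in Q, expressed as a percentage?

24.5%

Let p = y^2·q = 63800. δp/p = √((2·δy/y)² + (1·δq/q)²) = √(0.0191 + 0.0130) = 0.179, so δp = 11400.
Q = p − b + a: δQ = √(δp² + δb² + δa²) = √(1.31e+08 + 6.56e+05 + 1.96e+06) = 11600
Q = 47100, so δQ/Q = 11600/47100 = 0.245.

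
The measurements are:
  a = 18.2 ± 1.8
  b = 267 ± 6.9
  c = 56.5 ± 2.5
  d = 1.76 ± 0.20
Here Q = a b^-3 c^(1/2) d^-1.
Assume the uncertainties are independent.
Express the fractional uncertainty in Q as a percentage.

Since Q is a product/quotient, work with relative uncertainties:
  (1·δa/a)² = (1×0.0989)² = 0.00978;  (-3·δb/b)² = (-3×0.0258)² = 0.00601;  (½·δc/c)² = (0.5×0.0442)² = 0.000489;  (-1·δd/d)² = (-1×0.114)² = 0.0129
δQ/Q = √(0.0292) = 0.171

17.1%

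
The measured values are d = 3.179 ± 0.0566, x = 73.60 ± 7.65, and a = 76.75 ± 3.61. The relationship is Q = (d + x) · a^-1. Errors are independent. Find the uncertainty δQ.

Let u = d + x = 76.78. δu = √(δd² + δx²) = √(0.00320 + 58.5) = 7.65, so δu/u = 0.0996.
Q is then a monomial in u, a:
δQ/Q = √((δu/u)² + (-1·δa/a)²) = √(0.00993 + 0.00221) = 0.110
Q = 1.000, so δQ = 0.110 × 1.000 = 0.110.

0.110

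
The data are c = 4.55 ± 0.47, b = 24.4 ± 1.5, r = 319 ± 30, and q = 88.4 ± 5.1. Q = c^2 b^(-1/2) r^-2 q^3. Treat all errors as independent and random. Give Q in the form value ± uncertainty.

Products/powers → add relative errors in quadrature, weighted by exponent:
  (2·δc/c)² = (2×0.103)² = 0.0427;  (−½·δb/b)² = (-0.5×0.0615)² = 0.000945;  (-2·δr/r)² = (-2×0.0940)² = 0.0354;  (3·δq/q)² = (3×0.0577)² = 0.0300
δQ/Q = √(0.109) = 0.330
Q = 28.5, so δQ = 0.330 × 28.5 = 9.39.

28.5 ± 9.39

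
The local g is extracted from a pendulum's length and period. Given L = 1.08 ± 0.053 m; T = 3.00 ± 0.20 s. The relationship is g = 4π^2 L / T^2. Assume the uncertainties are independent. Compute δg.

g is a product of powers, so relative uncertainties combine in quadrature:
  (1·δL/L)² = (1×0.0491)² = 0.00241;  (-2·δT/T)² = (-2×0.0667)² = 0.0178
δg/g = √(0.0202) = 0.142
g = 4.74 m/s^2, so δg = 0.142 × 4.74 = 0.673 m/s^2.

0.673 m/s^2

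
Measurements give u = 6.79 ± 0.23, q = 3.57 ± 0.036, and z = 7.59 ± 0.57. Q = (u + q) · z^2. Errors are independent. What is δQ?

Let w = u + q = 10.4. δw = √(δu² + δq²) = √(0.0529 + 0.00130) = 0.233, so δw/w = 0.0225.
Q is then a monomial in w, z:
δQ/Q = √((δw/w)² + (2·δz/z)²) = √(0.000505 + 0.0226) = 0.152
Q = 597, so δQ = 0.152 × 597 = 90.6.

90.6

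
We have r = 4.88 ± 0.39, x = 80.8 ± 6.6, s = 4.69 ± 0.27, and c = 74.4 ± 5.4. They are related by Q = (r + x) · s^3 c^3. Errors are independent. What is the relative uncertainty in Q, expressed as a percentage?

Let u = r + x = 85.7. δu = √(δr² + δx²) = √(0.152 + 43.6) = 6.61, so δu/u = 0.0772.
Q is then a monomial in u, s, c:
δQ/Q = √((δu/u)² + (3·δs/s)² + (3·δc/c)²) = √(0.00595 + 0.0298 + 0.0474) = 0.288

28.8%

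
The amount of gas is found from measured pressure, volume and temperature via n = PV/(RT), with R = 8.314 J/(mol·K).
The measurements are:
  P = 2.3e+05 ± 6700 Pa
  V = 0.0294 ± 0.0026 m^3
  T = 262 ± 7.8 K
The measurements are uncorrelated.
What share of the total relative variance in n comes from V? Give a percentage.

81.8%

(δn/n)² = (1·δP/P)² + (1·δV/V)² + (-1·δT/T)²
  P term: (1×0.0291)² = 0.000849
  V term: (1×0.0884)² = 0.00782
  T term: (-1×0.0298)² = 0.000886
Total = 0.00956. Share from V = 0.00782/0.00956 = 0.818.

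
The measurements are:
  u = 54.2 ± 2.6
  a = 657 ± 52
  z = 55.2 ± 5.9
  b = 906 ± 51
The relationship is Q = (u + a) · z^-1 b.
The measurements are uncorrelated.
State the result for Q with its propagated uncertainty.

Let w = u + a = 711. δw = √(δu² + δa²) = √(6.76 + 2700) = 52.1, so δw/w = 0.0732.
Q is then a monomial in w, z, b:
δQ/Q = √((δw/w)² + (-1·δz/z)² + (1·δb/b)²) = √(0.00536 + 0.0114 + 0.00317) = 0.141
Q = 11700, so δQ = 0.141 × 11700 = 1650.

11700 ± 1650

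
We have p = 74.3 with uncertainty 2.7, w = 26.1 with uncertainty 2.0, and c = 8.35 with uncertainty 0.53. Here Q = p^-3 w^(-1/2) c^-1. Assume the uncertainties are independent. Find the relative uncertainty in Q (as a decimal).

Products/powers → add relative errors in quadrature, weighted by exponent:
  (-3·δp/p)² = (-3×0.0363)² = 0.0119;  (−½·δw/w)² = (-0.5×0.0766)² = 0.00147;  (-1·δc/c)² = (-1×0.0635)² = 0.00403
δQ/Q = √(0.0174) = 0.132

0.132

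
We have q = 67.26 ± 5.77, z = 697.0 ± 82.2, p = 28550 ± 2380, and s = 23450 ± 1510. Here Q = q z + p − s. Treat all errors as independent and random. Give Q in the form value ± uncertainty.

Let w = q·z = 46880. δw/w = √((1·δq/q)² + (1·δz/z)²) = √(0.00736 + 0.0139) = 0.146, so δw = 6840.
Q = w + p − s: δQ = √(δw² + δp² + δs²) = √(4.67e+07 + 5.66e+06 + 2.28e+06) = 7390
Q = 51980.

51980 ± 7390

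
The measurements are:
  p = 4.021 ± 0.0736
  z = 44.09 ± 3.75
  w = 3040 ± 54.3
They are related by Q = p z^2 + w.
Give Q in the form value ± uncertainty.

10860 ± 1340

Let h = p·z^2 = 7817. δh/h = √((1·δp/p)² + (2·δz/z)²) = √(0.000335 + 0.0289) = 0.171, so δh = 1340.
Q = h + w: δQ = √(δh² + δw²) = √(1.79e+06 + 2950) = 1340
Q = 10860.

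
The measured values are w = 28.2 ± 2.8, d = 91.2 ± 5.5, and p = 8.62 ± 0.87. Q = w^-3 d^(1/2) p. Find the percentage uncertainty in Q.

Products/powers → add relative errors in quadrature, weighted by exponent:
  (-3·δw/w)² = (-3×0.0993)² = 0.0887;  (½·δd/d)² = (0.5×0.0603)² = 0.000909;  (1·δp/p)² = (1×0.101)² = 0.0102
δQ/Q = √(0.0998) = 0.316

31.6%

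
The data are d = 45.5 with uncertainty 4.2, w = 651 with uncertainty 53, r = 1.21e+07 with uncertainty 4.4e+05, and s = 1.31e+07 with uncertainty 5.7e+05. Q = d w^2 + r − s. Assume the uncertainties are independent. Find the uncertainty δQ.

3.68e+06

Let p = d·w^2 = 1.93e+07. δp/p = √((1·δd/d)² + (2·δw/w)²) = √(0.00852 + 0.0265) = 0.187, so δp = 3.61e+06.
Q = p + r − s: δQ = √(δp² + δr² + δs²) = √(1.3e+13 + 1.94e+11 + 3.25e+11) = 3.68e+06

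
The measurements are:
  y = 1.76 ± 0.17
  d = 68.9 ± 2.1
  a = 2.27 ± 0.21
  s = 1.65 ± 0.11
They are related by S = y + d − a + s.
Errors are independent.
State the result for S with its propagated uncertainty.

70.0 ± 2.12

For a sum/difference, combine absolute errors in quadrature:
  (δy)² = 0.0289;  (δd)² = 4.41;  (δa)² = 0.0441;  (δs)² = 0.0121
δS = √(4.50) = 2.12
S = 70.0.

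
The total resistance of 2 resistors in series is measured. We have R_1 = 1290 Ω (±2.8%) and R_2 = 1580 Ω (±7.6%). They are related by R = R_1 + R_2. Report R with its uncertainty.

2870 ± 125 Ω

Each term contributes (cᵢ δxᵢ)² to (δR)²:
  (δR_1)² = 1300;  (δR_2)² = 14400
δR = √(15700) = 125 Ω
R = 2870 Ω.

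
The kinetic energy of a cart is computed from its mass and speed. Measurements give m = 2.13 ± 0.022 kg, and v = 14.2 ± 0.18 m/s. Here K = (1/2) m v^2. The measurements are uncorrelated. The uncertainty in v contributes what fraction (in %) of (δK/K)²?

85.8%

(δK/K)² = (1·δm/m)² + (2·δv/v)²
  m term: (1×0.0103)² = 0.000107
  v term: (2×0.0127)² = 0.000643
Total = 0.000749. Share from v = 0.000643/0.000749 = 0.858.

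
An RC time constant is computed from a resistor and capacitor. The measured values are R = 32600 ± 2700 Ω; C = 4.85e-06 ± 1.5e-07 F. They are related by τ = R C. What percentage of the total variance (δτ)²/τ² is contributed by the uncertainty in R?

87.8%

(δτ/τ)² = (1·δR/R)² + (1·δC/C)²
  R term: (1×0.0828)² = 0.00686
  C term: (1×0.0309)² = 0.000957
Total = 0.00782. Share from R = 0.00686/0.00782 = 0.878.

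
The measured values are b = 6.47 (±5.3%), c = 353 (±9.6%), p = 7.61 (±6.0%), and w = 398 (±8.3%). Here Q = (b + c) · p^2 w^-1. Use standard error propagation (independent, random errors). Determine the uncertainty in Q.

Let u = b + c = 359. δu = √(δb² + δc²) = √(0.118 + 1150) = 33.9, so δu/u = 0.0943.
Q is then a monomial in u, p, w:
δQ/Q = √((δu/u)² + (2·δp/p)² + (-1·δw/w)²) = √(0.00889 + 0.0144 + 0.00689) = 0.174
Q = 52.3, so δQ = 0.174 × 52.3 = 9.09.

9.09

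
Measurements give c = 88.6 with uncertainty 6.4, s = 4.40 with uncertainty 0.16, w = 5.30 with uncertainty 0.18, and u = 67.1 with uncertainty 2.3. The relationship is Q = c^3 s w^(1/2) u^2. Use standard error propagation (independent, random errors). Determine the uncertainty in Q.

7.32e+09

Q is a product of powers, so relative uncertainties combine in quadrature:
  (3·δc/c)² = (3×0.0722)² = 0.0470;  (1·δs/s)² = (1×0.0364)² = 0.00132;  (½·δw/w)² = (0.5×0.0340)² = 0.000288;  (2·δu/u)² = (2×0.0343)² = 0.00470
δQ/Q = √(0.0533) = 0.231
Q = 3.17e+10, so δQ = 0.231 × 3.17e+10 = 7.32e+09.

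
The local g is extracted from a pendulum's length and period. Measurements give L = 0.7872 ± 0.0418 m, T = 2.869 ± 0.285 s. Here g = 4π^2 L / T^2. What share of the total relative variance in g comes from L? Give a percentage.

(δg/g)² = (1·δL/L)² + (-2·δT/T)²
  L term: (1×0.0531)² = 0.00282
  T term: (-2×0.0993)² = 0.0395
Total = 0.0423. Share from L = 0.00282/0.0423 = 0.0667.

6.67%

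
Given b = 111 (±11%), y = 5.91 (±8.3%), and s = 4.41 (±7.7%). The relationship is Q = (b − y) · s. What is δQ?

Let u = b − y = 105. δu = √(δb² + δy²) = √(149 + 0.241) = 12.2, so δu/u = 0.116.
Q is then a monomial in u, s:
δQ/Q = √((δu/u)² + (1·δs/s)²) = √(0.0135 + 0.00593) = 0.139
Q = 463, so δQ = 0.139 × 463 = 64.6.

64.6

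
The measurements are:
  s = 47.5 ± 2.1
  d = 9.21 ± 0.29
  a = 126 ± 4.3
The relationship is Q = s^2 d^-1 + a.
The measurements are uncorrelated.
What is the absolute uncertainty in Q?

23.4

Let p = s^2·d^-1 = 245. δp/p = √((2·δs/s)² + (-1·δd/d)²) = √(0.00782 + 0.000991) = 0.0939, so δp = 23.0.
Q = p + a: δQ = √(δp² + δa²) = √(529 + 18.5) = 23.4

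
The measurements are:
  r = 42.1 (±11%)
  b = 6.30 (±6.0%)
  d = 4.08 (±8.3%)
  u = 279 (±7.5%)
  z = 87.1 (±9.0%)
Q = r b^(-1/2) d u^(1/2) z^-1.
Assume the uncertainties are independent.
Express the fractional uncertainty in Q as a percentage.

Q is a product of powers, so relative uncertainties combine in quadrature:
  (1·δr/r)² = (1×0.110)² = 0.0121;  (−½·δb/b)² = (-0.5×0.0600)² = 0.000900;  (1·δd/d)² = (1×0.0830)² = 0.00689;  (½·δu/u)² = (0.5×0.0750)² = 0.00141;  (-1·δz/z)² = (-1×0.0900)² = 0.00810
δQ/Q = √(0.0294) = 0.171

17.1%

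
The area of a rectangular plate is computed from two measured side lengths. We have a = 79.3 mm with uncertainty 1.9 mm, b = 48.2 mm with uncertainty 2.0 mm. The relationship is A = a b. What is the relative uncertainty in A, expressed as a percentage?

Each factor contributes (exponent × relative error)² to (δA/A)²:
  (1·δa/a)² = (1×0.0240)² = 0.000574;  (1·δb/b)² = (1×0.0415)² = 0.00172
δA/A = √(0.00230) = 0.0479

4.79%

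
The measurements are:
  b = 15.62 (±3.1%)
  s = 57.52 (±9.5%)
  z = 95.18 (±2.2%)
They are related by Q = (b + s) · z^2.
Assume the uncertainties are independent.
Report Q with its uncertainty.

Let u = b + s = 73.14. δu = √(δb² + δs²) = √(0.234 + 29.9) = 5.49, so δu/u = 0.0750.
Q is then a monomial in u, z:
δQ/Q = √((δu/u)² + (2·δz/z)²) = √(0.00563 + 0.00194) = 0.0870
Q = 662600, so δQ = 0.0870 × 662600 = 57600.

662600 ± 57600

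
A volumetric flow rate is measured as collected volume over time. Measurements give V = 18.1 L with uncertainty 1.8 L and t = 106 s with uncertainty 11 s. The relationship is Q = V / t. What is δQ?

0.0245 L/s

Since Q is a product/quotient, work with relative uncertainties:
  (1·δV/V)² = (1×0.0994)² = 0.00989;  (-1·δt/t)² = (-1×0.104)² = 0.0108
δQ/Q = √(0.0207) = 0.144
Q = 0.171 L/s, so δQ = 0.144 × 0.171 = 0.0245 L/s.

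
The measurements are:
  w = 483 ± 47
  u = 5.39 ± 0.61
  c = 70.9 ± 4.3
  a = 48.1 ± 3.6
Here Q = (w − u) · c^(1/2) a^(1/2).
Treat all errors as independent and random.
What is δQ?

3060

Let h = w − u = 478. δh = √(δw² + δu²) = √(2210 + 0.372) = 47.0, so δh/h = 0.0984.
Q is then a monomial in h, c, a:
δQ/Q = √((δh/h)² + (½·δc/c)² + (½·δa/a)²) = √(0.00969 + 0.000920 + 0.00140) = 0.110
Q = 27900, so δQ = 0.110 × 27900 = 3060.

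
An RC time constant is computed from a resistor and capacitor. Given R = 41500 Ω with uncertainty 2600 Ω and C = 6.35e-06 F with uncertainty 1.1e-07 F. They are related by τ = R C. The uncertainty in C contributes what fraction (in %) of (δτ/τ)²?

(δτ/τ)² = (1·δR/R)² + (1·δC/C)²
  R term: (1×0.0627)² = 0.00393
  C term: (1×0.0173)² = 0.000300
Total = 0.00423. Share from C = 0.000300/0.00423 = 0.0710.

7.10%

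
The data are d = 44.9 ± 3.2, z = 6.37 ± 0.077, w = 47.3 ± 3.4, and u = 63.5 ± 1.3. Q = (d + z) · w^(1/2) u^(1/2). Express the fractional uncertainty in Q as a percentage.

7.28%

Let h = d + z = 51.3. δh = √(δd² + δz²) = √(10.2 + 0.00593) = 3.20, so δh/h = 0.0624.
Q is then a monomial in h, w, u:
δQ/Q = √((δh/h)² + (½·δw/w)² + (½·δu/u)²) = √(0.00390 + 0.00129 + 0.000105) = 0.0728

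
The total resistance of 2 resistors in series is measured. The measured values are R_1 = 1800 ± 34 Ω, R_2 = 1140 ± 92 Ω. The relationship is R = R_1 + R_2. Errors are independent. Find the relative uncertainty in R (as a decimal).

R is a linear combination, so absolute uncertainties add in quadrature:
  (δR_1)² = 1160;  (δR_2)² = 8460
δR = √(9620) = 98.1 Ω
R = 2940 Ω, so δR/R = 98.1/2940 = 0.0334.

0.0334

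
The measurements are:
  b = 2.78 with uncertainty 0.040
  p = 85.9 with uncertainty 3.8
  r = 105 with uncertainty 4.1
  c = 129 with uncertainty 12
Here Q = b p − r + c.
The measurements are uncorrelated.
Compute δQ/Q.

Let w = b·p = 239. δw/w = √((1·δb/b)² + (1·δp/p)²) = √(0.000207 + 0.00196) = 0.0465, so δw = 11.1.
Q = w − r + c: δQ = √(δw² + δr² + δc²) = √(123 + 16.8 + 144) = 16.9
Q = 263, so δQ/Q = 16.9/263 = 0.0641.

0.0641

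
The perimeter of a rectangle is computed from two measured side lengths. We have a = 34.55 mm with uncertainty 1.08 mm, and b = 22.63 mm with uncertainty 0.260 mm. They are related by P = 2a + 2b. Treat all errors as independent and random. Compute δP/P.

0.0194

P is a linear combination, so absolute uncertainties add in quadrature:
  (2·δa)² = 4.67;  (2·δb)² = 0.270
δP = √(4.94) = 2.22 mm
P = 114.4 mm, so δP/P = 2.22/114.4 = 0.0194.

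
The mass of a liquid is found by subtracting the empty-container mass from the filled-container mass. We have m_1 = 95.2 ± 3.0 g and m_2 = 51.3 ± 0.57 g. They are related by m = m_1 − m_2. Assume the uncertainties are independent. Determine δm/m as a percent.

Each term contributes (cᵢ δxᵢ)² to (δm)²:
  (δm_1)² = 9.00;  (δm_2)² = 0.325
δm = √(9.32) = 3.05 g
m = 43.9 g, so δm/m = 3.05/43.9 = 0.0696.

6.96%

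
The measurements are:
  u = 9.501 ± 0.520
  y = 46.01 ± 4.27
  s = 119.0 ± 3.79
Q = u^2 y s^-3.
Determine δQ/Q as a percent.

17.2%

Since Q is a product/quotient, work with relative uncertainties:
  (2·δu/u)² = (2×0.0547)² = 0.0120;  (1·δy/y)² = (1×0.0928)² = 0.00861;  (-3·δs/s)² = (-3×0.0318)² = 0.00913
δQ/Q = √(0.0297) = 0.172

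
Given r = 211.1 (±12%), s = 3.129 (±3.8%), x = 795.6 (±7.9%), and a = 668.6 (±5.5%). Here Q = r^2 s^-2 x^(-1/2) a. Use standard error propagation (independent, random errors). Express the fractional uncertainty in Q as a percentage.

Since Q is a product/quotient, work with relative uncertainties:
  (2·δr/r)² = (2×0.120)² = 0.0576;  (-2·δs/s)² = (-2×0.0380)² = 0.00578;  (−½·δx/x)² = (-0.5×0.0790)² = 0.00156;  (1·δa/a)² = (1×0.0550)² = 0.00302
δQ/Q = √(0.0680) = 0.261

26.1%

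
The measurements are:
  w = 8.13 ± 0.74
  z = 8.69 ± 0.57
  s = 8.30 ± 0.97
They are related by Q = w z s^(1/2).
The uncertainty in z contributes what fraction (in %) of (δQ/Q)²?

26.9%

(δQ/Q)² = (1·δw/w)² + (1·δz/z)² + (½·δs/s)²
  w term: (1×0.0910)² = 0.00828
  z term: (1×0.0656)² = 0.00430
  s term: (0.5×0.117)² = 0.00341
Total = 0.0160. Share from z = 0.00430/0.0160 = 0.269.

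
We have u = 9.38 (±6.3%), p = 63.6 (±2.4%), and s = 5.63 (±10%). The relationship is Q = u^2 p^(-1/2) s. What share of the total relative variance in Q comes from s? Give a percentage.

(δQ/Q)² = (2·δu/u)² + (−½·δp/p)² + (1·δs/s)²
  u term: (2×0.0630)² = 0.0159
  p term: (-0.5×0.0240)² = 0.000144
  s term: (1×0.100)² = 0.0100
Total = 0.0260. Share from s = 0.0100/0.0260 = 0.384.

38.4%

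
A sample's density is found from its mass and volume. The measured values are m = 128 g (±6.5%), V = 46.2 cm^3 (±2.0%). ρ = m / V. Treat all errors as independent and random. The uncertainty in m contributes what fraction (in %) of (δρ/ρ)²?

91.4%

(δρ/ρ)² = (1·δm/m)² + (-1·δV/V)²
  m term: (1×0.0650)² = 0.00423
  V term: (-1×0.0200)² = 0.000400
Total = 0.00463. Share from m = 0.00423/0.00463 = 0.914.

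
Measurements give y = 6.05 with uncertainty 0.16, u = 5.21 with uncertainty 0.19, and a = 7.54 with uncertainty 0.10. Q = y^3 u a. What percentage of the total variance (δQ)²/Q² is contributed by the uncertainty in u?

(δQ/Q)² = (3·δy/y)² + (1·δu/u)² + (1·δa/a)²
  y term: (3×0.0264)² = 0.00629
  u term: (1×0.0365)² = 0.00133
  a term: (1×0.0133)² = 0.000176
Total = 0.00780. Share from u = 0.00133/0.00780 = 0.170.

17.0%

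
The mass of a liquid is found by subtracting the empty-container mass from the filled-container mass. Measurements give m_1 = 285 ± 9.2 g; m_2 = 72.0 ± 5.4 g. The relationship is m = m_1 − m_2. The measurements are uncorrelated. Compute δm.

m is a linear combination, so absolute uncertainties add in quadrature:
  (δm_1)² = 84.6;  (δm_2)² = 29.2
δm = √(114) = 10.7 g

10.7 g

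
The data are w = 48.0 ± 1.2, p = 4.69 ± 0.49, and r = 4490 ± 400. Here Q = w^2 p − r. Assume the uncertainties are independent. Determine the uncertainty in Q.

Let h = w^2·p = 10800. δh/h = √((2·δw/w)² + (1·δp/p)²) = √(0.00250 + 0.0109) = 0.116, so δh = 1250.
Q = h − r: δQ = √(δh² + δr²) = √(1.57e+06 + 1.6e+05) = 1310

1310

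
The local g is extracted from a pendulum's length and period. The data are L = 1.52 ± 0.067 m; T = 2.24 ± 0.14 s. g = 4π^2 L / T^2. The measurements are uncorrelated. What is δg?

1.59 m/s^2

Since g is a product/quotient, work with relative uncertainties:
  (1·δL/L)² = (1×0.0441)² = 0.00194;  (-2·δT/T)² = (-2×0.0625)² = 0.0156
δg/g = √(0.0176) = 0.133
g = 12.0 m/s^2, so δg = 0.133 × 12.0 = 1.59 m/s^2.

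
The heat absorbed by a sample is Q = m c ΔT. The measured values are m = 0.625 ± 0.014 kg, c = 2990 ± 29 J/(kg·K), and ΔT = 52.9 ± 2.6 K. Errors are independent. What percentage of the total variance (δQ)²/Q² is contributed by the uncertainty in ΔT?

80.2%

(δQ/Q)² = (1·δm/m)² + (1·δc/c)² + (1·δΔT/ΔT)²
  m term: (1×0.0224)² = 0.000502
  c term: (1×0.00970)² = 9.41e-05
  ΔT term: (1×0.0491)² = 0.00242
Total = 0.00301. Share from ΔT = 0.00242/0.00301 = 0.802.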